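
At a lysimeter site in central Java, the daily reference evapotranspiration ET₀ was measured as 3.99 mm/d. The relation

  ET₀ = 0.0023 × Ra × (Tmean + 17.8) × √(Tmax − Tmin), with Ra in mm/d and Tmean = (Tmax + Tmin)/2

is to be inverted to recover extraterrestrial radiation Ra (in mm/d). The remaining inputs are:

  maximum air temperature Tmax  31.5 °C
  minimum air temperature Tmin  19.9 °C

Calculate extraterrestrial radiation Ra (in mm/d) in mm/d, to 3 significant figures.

Tmean = 25.70 °C; √ΔT = 3.4059
Ra = ET₀ / [0.0023 × (Tmean+17.8) × √ΔT] = 3.99 / (0.0023 × 43.50 × 3.4059) = 11.709 mm/d

11.7 mm/d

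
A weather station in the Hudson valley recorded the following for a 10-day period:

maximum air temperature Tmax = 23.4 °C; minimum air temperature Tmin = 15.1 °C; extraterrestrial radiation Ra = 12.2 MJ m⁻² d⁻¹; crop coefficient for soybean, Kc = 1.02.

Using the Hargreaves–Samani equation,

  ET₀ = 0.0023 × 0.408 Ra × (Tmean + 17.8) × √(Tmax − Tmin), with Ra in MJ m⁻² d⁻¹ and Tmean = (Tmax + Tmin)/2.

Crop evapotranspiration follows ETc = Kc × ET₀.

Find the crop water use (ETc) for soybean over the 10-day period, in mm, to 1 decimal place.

Tmean = (23.4 + 15.1)/2 = 19.25 °C
0.408 Ra = 0.408 × 12.2 = 4.9776 mm/d equivalent
ET₀ = 0.0023 × 4.9776 × (19.25 + 17.8) × √8.3 = 0.0023 × 4.9776 × 37.05 × 2.8810 = 1.2220 mm/d
ETc = Kc × ET₀ = 1.02 × 1.2220 = 1.2464 mm/d
Over 10 days: 1.2464 × 10 = 12.464 mm

12.5 mm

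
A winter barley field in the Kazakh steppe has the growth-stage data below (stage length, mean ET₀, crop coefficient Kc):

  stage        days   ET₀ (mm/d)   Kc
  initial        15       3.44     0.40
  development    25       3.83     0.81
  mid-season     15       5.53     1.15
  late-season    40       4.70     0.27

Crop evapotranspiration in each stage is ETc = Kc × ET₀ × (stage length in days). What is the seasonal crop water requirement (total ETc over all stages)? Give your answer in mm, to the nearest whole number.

initial: 0.40 × 3.44 × 15 = 20.64 mm
development: 0.81 × 3.83 × 25 = 77.56 mm
mid-season: 1.15 × 5.53 × 15 = 95.39 mm
late-season: 0.27 × 4.70 × 40 = 50.76 mm
Seasonal total = 244.35 mm

244 mm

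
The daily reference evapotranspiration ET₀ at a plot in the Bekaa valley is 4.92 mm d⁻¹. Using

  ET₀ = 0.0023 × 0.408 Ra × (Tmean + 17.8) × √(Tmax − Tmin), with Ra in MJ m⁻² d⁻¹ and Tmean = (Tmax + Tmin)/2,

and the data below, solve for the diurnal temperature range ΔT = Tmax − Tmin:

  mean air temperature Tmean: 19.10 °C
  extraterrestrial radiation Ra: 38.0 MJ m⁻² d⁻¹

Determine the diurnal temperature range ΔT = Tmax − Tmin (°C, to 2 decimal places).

√ΔT = ET₀ / [0.0023 × 0.408 × Ra × (Tmean+17.8)] = 4.92 / (0.0023 × 15.5040 × 36.90) = 3.7391
ΔT = 3.7391² = 13.981 °C

13.98 °C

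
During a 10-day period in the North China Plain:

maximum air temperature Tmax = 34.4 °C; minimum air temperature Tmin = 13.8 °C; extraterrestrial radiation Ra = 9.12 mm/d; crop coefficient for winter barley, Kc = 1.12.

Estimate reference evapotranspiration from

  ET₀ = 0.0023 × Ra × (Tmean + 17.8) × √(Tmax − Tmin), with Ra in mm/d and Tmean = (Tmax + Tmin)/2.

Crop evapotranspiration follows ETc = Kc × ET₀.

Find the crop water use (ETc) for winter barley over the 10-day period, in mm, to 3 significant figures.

44.7 mm

Tmean = (34.4 + 13.8)/2 = 24.10 °C
ET₀ = 0.0023 × 9.12 × (24.10 + 17.8) × √20.6 = 0.0023 × 9.12 × 41.90 × 4.5387 = 3.9890 mm/d
ETc = Kc × ET₀ = 1.12 × 3.9890 = 4.4677 mm/d
Over 10 days: 4.4677 × 10 = 44.677 mm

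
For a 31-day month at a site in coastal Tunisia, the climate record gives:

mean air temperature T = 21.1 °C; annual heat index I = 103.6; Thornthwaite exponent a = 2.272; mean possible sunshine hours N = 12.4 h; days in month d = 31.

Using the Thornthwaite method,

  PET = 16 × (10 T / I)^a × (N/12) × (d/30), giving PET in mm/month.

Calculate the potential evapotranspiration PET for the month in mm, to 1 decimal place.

86.0 mm

10T/I = 10 × 21.1 / 103.6 = 2.0367
(10T/I)^a = 2.0367^2.272 = 5.0336
Uncorrected PET = 16 × 5.0336 = 80.538 mm
Correction = (N/12)(d/30) = (12.4/12)(31/30) = 1.0678
PET = 80.538 × 1.0678 = 85.998 mm/month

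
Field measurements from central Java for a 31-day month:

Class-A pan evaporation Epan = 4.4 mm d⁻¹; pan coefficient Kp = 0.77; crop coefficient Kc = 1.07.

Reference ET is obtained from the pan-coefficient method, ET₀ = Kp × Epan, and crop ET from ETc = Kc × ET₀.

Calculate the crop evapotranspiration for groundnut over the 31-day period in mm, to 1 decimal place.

ET₀ = 0.77 × 4.4 = 3.3880 mm/d
ETc = Kc × ET₀ = 1.07 × 3.3880 = 3.6252 mm/d
Over 31 days: 3.6252 × 31 = 112.381 mm

112.4 mm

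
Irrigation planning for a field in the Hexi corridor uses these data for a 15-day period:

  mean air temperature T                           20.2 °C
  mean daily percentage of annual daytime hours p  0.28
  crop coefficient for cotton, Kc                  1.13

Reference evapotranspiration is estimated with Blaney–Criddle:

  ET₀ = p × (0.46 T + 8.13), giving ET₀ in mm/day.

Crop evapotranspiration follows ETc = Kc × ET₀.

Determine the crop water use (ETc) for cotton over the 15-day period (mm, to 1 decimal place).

82.7 mm

ET₀ = 0.28 × (0.46 × 20.2 + 8.13) = 0.28 × 17.422 = 4.8782 mm/d
ETc = Kc × ET₀ = 1.13 × 4.8782 = 5.5124 mm/d
Over 15 days: 5.5124 × 15 = 82.686 mm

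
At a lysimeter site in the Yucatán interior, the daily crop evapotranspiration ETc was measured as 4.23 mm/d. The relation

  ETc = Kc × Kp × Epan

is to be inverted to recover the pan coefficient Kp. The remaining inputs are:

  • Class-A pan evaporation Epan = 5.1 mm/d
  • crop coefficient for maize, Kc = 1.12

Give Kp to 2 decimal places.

0.74

ETc = Kc × Kp × Epan  ⇒  Kp = ETc / (Kc × Epan)
Kp = 4.23 / (1.12 × 5.1) = 4.23 / 5.712 = 0.7405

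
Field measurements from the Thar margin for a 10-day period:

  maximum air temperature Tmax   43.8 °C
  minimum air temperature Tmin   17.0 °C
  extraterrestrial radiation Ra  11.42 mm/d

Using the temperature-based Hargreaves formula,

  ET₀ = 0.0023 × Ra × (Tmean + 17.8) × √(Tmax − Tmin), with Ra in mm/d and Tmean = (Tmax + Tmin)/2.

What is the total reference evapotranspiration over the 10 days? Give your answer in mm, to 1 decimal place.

65.5 mm

Tmean = (43.8 + 17.0)/2 = 30.40 °C
ET₀ = 0.0023 × 11.42 × (30.40 + 17.8) × √26.8 = 0.0023 × 11.42 × 48.20 × 5.1769 = 6.5541 mm/d
Over 10 days: 6.5541 × 10 = 65.541 mm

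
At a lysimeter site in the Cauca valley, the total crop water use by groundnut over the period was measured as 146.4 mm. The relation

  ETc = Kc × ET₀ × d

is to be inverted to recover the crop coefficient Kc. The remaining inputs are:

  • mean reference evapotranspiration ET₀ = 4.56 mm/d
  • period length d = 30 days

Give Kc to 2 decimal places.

ETc = Kc × ET₀ × d  ⇒  Kc = ETc / (ET₀ × d)
Kc = 146.4 / (4.56 × 30) = 146.4 / 136.80 = 1.0702

1.07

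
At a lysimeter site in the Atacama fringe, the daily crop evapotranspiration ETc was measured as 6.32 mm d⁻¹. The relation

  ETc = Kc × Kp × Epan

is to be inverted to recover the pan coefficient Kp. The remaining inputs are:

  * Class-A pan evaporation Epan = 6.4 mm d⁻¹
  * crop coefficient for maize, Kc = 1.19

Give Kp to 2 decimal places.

ETc = Kc × Kp × Epan  ⇒  Kp = ETc / (Kc × Epan)
Kp = 6.32 / (1.19 × 6.4) = 6.32 / 7.616 = 0.8298

0.83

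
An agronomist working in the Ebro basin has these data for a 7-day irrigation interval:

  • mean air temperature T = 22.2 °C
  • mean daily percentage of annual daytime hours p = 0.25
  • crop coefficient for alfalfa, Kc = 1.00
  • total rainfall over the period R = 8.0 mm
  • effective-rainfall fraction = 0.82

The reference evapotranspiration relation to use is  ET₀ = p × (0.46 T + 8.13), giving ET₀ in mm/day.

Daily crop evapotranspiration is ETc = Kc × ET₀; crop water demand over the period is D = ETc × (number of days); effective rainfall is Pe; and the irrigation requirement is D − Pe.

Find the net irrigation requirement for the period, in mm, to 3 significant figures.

ET₀ = 0.25 × (0.46 × 22.2 + 8.13) = 0.25 × 18.342 = 4.5855 mm/d
ETc = Kc × ET₀ = 1.00 × 4.5855 = 4.5855 mm/d
Crop demand D = ETc × 7 d = 4.5855 × 7 = 32.099 mm
Pe = 0.82 × 8.0 = 6.560 mm
D − Pe = 32.099 − 6.560 = 25.539 mm

25.5 mm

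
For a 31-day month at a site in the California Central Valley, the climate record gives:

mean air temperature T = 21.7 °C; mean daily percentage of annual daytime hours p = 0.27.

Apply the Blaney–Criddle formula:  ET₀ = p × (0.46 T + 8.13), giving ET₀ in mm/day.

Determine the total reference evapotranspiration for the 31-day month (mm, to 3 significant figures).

152 mm

ET₀ = 0.27 × (0.46 × 21.7 + 8.13) = 0.27 × 18.112 = 4.8902 mm/d
Monthly total = 4.8902 × 31 = 151.596 mm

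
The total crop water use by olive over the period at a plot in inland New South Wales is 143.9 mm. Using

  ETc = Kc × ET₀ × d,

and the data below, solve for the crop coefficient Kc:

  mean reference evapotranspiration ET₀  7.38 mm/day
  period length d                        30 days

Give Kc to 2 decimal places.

ETc = Kc × ET₀ × d  ⇒  Kc = ETc / (ET₀ × d)
Kc = 143.9 / (7.38 × 30) = 143.9 / 221.40 = 0.6500

0.65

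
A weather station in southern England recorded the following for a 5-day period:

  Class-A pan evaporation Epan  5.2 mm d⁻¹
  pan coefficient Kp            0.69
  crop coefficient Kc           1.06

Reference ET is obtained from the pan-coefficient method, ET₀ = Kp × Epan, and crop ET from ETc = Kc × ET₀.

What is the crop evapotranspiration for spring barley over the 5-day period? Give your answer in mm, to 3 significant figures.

ET₀ = 0.69 × 5.2 = 3.5880 mm/d
ETc = Kc × ET₀ = 1.06 × 3.5880 = 3.8033 mm/d
Over 5 days: 3.8033 × 5 = 19.017 mm

19.0 mm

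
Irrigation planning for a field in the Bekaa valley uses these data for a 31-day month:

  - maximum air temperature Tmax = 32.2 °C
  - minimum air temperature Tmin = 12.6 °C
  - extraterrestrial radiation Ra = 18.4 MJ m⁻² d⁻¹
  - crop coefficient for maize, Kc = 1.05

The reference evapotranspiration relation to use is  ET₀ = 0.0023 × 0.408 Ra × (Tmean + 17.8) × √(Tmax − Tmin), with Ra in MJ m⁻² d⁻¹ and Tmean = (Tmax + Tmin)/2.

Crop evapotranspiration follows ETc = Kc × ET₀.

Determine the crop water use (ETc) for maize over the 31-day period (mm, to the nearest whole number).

100 mm

Tmean = (32.2 + 12.6)/2 = 22.40 °C
0.408 Ra = 0.408 × 18.4 = 7.5072 mm/d equivalent
ET₀ = 0.0023 × 7.5072 × (22.40 + 17.8) × √19.6 = 0.0023 × 7.5072 × 40.20 × 4.4272 = 3.0730 mm/d
ETc = Kc × ET₀ = 1.05 × 3.0730 = 3.2267 mm/d
Over 31 days: 3.2267 × 31 = 100.028 mm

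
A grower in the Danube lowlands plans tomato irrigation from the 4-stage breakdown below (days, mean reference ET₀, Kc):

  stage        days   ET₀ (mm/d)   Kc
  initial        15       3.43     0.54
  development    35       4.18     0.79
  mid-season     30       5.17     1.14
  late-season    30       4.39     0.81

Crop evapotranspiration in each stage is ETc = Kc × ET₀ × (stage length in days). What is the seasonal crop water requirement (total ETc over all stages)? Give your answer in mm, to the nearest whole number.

427 mm

initial: 0.54 × 3.43 × 15 = 27.78 mm
development: 0.79 × 4.18 × 35 = 115.58 mm
mid-season: 1.14 × 5.17 × 30 = 176.81 mm
late-season: 0.81 × 4.39 × 30 = 106.68 mm
Seasonal total = 426.85 mm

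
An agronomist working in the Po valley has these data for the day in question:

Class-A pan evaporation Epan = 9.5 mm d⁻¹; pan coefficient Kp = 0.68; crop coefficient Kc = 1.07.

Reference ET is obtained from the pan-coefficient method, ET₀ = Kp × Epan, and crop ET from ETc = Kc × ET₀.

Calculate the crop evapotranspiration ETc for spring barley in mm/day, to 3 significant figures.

ET₀ = 0.68 × 9.5 = 6.4600 mm/d
ETc = Kc × ET₀ = 1.07 × 6.4600 = 6.9122 mm/d

6.91 mm/day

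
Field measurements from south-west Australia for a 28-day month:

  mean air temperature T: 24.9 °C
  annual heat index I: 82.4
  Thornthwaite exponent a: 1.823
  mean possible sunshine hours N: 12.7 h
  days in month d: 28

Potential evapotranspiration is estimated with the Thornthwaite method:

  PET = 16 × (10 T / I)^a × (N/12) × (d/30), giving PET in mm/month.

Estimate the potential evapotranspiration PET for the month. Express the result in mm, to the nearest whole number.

10T/I = 10 × 24.9 / 82.4 = 3.0218
(10T/I)^a = 3.0218^1.823 = 7.5080
Uncorrected PET = 16 × 7.5080 = 120.128 mm
Correction = (N/12)(d/30) = (12.7/12)(28/30) = 0.9878
PET = 120.128 × 0.9878 = 118.662 mm/month

119 mm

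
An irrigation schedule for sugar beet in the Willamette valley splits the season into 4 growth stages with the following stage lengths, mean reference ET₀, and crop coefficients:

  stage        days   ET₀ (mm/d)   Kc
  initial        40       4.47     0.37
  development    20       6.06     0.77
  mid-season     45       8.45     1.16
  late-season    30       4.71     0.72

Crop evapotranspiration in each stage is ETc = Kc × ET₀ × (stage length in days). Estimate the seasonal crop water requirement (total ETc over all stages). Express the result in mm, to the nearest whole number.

initial: 0.37 × 4.47 × 40 = 66.16 mm
development: 0.77 × 6.06 × 20 = 93.32 mm
mid-season: 1.16 × 8.45 × 45 = 441.09 mm
late-season: 0.72 × 4.71 × 30 = 101.74 mm
Seasonal total = 702.31 mm

702 mm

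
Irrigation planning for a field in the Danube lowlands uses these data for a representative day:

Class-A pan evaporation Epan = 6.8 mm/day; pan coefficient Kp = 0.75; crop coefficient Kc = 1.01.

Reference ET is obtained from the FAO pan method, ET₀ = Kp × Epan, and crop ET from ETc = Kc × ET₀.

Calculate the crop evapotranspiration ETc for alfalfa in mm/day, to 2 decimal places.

5.15 mm/day

ET₀ = 0.75 × 6.8 = 5.1000 mm/d
ETc = Kc × ET₀ = 1.01 × 5.1000 = 5.1510 mm/d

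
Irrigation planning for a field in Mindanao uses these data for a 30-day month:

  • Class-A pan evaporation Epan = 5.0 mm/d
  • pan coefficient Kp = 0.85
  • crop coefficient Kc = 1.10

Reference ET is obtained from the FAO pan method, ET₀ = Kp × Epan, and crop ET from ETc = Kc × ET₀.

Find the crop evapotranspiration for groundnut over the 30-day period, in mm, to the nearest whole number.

ET₀ = 0.85 × 5.0 = 4.2500 mm/d
ETc = Kc × ET₀ = 1.10 × 4.2500 = 4.6750 mm/d
Over 30 days: 4.6750 × 30 = 140.250 mm

140 mm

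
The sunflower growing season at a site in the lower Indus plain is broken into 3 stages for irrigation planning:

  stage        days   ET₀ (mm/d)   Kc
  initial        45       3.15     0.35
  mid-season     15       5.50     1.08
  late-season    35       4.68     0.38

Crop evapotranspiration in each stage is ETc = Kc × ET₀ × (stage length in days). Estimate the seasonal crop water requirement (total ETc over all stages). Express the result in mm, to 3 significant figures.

initial: 0.35 × 3.15 × 45 = 49.61 mm
mid-season: 1.08 × 5.50 × 15 = 89.10 mm
late-season: 0.38 × 4.68 × 35 = 62.24 mm
Seasonal total = 200.95 mm

201 mm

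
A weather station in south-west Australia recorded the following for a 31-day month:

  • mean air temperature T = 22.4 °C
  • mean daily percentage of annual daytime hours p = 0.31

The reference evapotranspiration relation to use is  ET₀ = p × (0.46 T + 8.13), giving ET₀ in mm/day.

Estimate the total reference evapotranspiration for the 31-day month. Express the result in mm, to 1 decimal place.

177.2 mm

ET₀ = 0.31 × (0.46 × 22.4 + 8.13) = 0.31 × 18.434 = 5.7145 mm/d
Monthly total = 5.7145 × 31 = 177.150 mm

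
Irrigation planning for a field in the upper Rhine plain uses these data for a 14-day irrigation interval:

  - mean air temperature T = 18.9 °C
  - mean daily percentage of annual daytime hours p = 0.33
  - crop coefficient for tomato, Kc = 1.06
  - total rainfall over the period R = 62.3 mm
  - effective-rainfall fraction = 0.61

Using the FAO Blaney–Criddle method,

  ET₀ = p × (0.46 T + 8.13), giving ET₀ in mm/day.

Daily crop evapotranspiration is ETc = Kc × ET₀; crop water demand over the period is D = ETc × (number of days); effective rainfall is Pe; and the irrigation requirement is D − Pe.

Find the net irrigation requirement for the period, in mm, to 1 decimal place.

44.4 mm

ET₀ = 0.33 × (0.46 × 18.9 + 8.13) = 0.33 × 16.824 = 5.5519 mm/d
ETc = Kc × ET₀ = 1.06 × 5.5519 = 5.8850 mm/d
Crop demand D = ETc × 14 d = 5.8850 × 14 = 82.390 mm
Pe = 0.61 × 62.3 = 38.003 mm
D − Pe = 82.390 − 38.003 = 44.387 mm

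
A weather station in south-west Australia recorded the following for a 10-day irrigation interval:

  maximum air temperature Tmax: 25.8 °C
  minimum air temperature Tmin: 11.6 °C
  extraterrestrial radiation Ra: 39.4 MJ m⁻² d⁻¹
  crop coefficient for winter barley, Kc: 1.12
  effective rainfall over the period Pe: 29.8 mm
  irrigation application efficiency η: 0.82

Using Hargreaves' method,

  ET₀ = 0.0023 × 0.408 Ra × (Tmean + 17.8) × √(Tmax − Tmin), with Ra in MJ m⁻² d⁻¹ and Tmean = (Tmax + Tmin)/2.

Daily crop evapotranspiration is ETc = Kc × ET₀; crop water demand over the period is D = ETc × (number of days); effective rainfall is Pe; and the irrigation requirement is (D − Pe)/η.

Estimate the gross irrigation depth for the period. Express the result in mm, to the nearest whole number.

Tmean = (25.8 + 11.6)/2 = 18.70 °C
0.408 Ra = 0.408 × 39.4 = 16.0752 mm/d equivalent
ET₀ = 0.0023 × 16.0752 × (18.70 + 17.8) × √14.2 = 0.0023 × 16.0752 × 36.50 × 3.7683 = 5.0854 mm/d
ETc = Kc × ET₀ = 1.12 × 5.0854 = 5.6956 mm/d
Crop demand D = ETc × 10 d = 5.6956 × 10 = 56.956 mm
D − Pe = 56.956 − 29.8 = 27.156 mm
Gross irrigation = 27.156 / 0.82 = 33.117 mm

33 mm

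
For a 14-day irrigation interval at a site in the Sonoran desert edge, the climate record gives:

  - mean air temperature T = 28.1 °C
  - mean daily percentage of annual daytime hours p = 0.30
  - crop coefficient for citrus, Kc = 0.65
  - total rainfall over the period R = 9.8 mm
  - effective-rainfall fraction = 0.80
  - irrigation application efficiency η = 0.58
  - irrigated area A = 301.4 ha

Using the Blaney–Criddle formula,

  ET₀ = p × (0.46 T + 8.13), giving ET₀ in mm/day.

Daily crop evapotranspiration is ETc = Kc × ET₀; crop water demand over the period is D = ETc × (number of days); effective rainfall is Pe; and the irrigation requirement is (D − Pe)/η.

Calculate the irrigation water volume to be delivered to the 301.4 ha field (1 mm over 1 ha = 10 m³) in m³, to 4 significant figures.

ET₀ = 0.30 × (0.46 × 28.1 + 8.13) = 0.30 × 21.056 = 6.3168 mm/d
ETc = Kc × ET₀ = 0.65 × 6.3168 = 4.1059 mm/d
Crop demand D = ETc × 14 d = 4.1059 × 14 = 57.483 mm
Pe = 0.80 × 9.8 = 7.840 mm
D − Pe = 57.483 − 7.840 = 49.643 mm
Gross irrigation = 49.643 / 0.58 = 85.591 mm
Volume = 85.591 mm × 301.4 ha × 10 = 257971.3 m³

258000 m³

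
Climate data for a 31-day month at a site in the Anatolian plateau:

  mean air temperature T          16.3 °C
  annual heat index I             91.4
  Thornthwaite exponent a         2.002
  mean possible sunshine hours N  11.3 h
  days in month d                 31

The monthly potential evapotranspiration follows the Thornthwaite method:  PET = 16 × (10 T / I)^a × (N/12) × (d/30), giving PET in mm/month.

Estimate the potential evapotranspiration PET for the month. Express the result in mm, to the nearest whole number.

10T/I = 10 × 16.3 / 91.4 = 1.7834
(10T/I)^a = 1.7834^2.002 = 3.1842
Uncorrected PET = 16 × 3.1842 = 50.947 mm
Correction = (N/12)(d/30) = (11.3/12)(31/30) = 0.9731
PET = 50.947 × 0.9731 = 49.577 mm/month

50 mm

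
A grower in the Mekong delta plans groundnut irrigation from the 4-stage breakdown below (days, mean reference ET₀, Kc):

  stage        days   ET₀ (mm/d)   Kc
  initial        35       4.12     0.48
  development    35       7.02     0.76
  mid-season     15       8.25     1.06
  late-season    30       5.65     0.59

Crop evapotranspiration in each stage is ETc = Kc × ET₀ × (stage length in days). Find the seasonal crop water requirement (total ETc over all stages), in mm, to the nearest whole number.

487 mm

initial: 0.48 × 4.12 × 35 = 69.22 mm
development: 0.76 × 7.02 × 35 = 186.73 mm
mid-season: 1.06 × 8.25 × 15 = 131.18 mm
late-season: 0.59 × 5.65 × 30 = 100.01 mm
Seasonal total = 487.14 mm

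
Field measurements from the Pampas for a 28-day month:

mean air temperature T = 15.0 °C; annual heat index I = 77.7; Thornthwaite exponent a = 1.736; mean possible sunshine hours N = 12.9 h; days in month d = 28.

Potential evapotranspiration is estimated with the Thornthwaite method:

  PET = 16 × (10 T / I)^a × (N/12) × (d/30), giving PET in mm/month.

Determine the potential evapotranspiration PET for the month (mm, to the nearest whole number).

10T/I = 10 × 15.0 / 77.7 = 1.9305
(10T/I)^a = 1.9305^1.736 = 3.1327
Uncorrected PET = 16 × 3.1327 = 50.123 mm
Correction = (N/12)(d/30) = (12.9/12)(28/30) = 1.0033
PET = 50.123 × 1.0033 = 50.288 mm/month

50 mm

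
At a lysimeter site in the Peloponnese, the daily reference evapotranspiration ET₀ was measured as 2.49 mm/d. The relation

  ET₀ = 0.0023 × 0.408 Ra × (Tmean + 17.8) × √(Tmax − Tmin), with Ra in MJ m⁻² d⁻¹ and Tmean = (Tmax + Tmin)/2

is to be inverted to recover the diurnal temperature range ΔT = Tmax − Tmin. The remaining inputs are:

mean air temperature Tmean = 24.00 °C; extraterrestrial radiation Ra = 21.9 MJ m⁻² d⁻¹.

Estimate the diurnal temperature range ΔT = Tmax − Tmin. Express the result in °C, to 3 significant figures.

8.40 °C

√ΔT = ET₀ / [0.0023 × 0.408 × Ra × (Tmean+17.8)] = 2.49 / (0.0023 × 8.9352 × 41.80) = 2.8986
ΔT = 2.8986² = 8.402 °C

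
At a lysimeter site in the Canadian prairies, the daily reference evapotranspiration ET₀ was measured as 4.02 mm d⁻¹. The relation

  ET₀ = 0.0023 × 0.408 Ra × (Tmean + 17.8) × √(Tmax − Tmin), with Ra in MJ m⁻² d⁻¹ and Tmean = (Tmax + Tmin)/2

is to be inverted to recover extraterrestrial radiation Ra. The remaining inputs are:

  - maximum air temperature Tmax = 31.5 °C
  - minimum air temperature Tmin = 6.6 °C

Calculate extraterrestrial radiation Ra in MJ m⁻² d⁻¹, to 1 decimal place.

Tmean = (31.5+6.6)/2 = 19.05 °C; ΔT = 24.9
Ra = ET₀ / [0.0023 × 0.408 × (Tmean+17.8) × √ΔT]
   = 4.02 / (0.0023 × 0.408 × 36.85 × 4.9900) = 23.297 MJ m⁻² d⁻¹

23.3 MJ m⁻² d⁻¹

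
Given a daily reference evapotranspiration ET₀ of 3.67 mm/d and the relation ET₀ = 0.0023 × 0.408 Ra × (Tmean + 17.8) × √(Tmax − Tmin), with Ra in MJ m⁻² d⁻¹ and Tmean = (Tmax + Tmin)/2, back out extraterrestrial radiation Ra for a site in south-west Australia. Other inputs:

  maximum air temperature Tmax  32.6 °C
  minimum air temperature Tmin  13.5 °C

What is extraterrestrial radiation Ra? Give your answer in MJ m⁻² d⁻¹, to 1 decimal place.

21.9 MJ m⁻² d⁻¹

Tmean = (32.6+13.5)/2 = 23.05 °C; ΔT = 19.1
Ra = ET₀ / [0.0023 × 0.408 × (Tmean+17.8) × √ΔT]
   = 3.67 / (0.0023 × 0.408 × 40.85 × 4.3704) = 21.906 MJ m⁻² d⁻¹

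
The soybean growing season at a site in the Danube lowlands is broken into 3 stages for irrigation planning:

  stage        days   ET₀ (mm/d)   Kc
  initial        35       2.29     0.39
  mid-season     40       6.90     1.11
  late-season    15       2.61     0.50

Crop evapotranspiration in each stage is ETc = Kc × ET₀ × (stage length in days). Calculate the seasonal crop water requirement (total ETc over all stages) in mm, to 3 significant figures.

initial: 0.39 × 2.29 × 35 = 31.26 mm
mid-season: 1.11 × 6.90 × 40 = 306.36 mm
late-season: 0.50 × 2.61 × 15 = 19.58 mm
Seasonal total = 357.20 mm

357 mm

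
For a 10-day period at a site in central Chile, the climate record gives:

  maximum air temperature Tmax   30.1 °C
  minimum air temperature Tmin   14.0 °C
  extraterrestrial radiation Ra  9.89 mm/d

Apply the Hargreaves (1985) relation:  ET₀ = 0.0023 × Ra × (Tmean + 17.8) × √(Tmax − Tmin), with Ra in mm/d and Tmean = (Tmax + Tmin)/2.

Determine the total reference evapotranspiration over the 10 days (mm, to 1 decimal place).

Tmean = (30.1 + 14.0)/2 = 22.05 °C
ET₀ = 0.0023 × 9.89 × (22.05 + 17.8) × √16.1 = 0.0023 × 9.89 × 39.85 × 4.0125 = 3.6372 mm/d
Over 10 days: 3.6372 × 10 = 36.372 mm

36.4 mm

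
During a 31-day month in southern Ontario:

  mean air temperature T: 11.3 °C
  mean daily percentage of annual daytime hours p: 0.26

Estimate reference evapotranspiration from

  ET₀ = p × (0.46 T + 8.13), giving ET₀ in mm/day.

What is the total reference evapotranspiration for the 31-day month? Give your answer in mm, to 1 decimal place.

ET₀ = 0.26 × (0.46 × 11.3 + 8.13) = 0.26 × 13.328 = 3.4653 mm/d
Monthly total = 3.4653 × 31 = 107.424 mm

107.4 mm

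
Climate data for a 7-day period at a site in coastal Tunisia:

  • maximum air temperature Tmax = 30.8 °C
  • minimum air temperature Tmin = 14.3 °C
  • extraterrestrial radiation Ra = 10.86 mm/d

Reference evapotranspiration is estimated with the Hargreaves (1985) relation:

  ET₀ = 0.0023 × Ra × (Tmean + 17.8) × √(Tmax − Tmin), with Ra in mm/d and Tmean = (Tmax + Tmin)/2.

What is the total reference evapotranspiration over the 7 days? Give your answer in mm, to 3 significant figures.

28.7 mm

Tmean = (30.8 + 14.3)/2 = 22.55 °C
ET₀ = 0.0023 × 10.86 × (22.55 + 17.8) × √16.5 = 0.0023 × 10.86 × 40.35 × 4.0620 = 4.0939 mm/d
Over 7 days: 4.0939 × 7 = 28.657 mm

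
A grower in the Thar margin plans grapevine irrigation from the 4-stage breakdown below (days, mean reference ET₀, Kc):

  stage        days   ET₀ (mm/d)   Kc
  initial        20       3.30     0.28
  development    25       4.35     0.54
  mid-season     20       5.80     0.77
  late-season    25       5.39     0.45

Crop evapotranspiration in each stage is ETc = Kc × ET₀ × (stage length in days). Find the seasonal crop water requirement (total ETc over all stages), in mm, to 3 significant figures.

227 mm

initial: 0.28 × 3.30 × 20 = 18.48 mm
development: 0.54 × 4.35 × 25 = 58.73 mm
mid-season: 0.77 × 5.80 × 20 = 89.32 mm
late-season: 0.45 × 5.39 × 25 = 60.64 mm
Seasonal total = 227.17 mm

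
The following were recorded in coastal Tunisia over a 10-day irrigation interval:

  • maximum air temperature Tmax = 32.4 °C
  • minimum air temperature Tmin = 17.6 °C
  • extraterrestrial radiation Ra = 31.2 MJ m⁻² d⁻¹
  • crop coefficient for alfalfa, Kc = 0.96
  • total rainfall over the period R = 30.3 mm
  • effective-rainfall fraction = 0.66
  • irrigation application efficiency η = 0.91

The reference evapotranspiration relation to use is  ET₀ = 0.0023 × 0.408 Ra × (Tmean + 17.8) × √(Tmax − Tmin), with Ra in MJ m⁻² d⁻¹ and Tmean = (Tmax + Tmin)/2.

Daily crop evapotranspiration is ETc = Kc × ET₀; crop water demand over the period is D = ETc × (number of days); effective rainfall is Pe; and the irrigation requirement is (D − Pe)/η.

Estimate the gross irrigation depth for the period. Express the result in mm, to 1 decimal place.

28.9 mm

Tmean = (32.4 + 17.6)/2 = 25.00 °C
0.408 Ra = 0.408 × 31.2 = 12.7296 mm/d equivalent
ET₀ = 0.0023 × 12.7296 × (25.00 + 17.8) × √14.8 = 0.0023 × 12.7296 × 42.80 × 3.8471 = 4.8208 mm/d
ETc = Kc × ET₀ = 0.96 × 4.8208 = 4.6280 mm/d
Crop demand D = ETc × 10 d = 4.6280 × 10 = 46.280 mm
Pe = 0.66 × 30.3 = 19.998 mm
D − Pe = 46.280 − 19.998 = 26.282 mm
Gross irrigation = 26.282 / 0.91 = 28.881 mm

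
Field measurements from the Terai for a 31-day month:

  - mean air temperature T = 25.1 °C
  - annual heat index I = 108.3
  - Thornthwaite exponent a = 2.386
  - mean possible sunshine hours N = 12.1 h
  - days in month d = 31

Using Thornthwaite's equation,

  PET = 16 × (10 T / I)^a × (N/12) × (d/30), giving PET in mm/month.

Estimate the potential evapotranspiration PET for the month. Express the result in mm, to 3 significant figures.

10T/I = 10 × 25.1 / 108.3 = 2.3176
(10T/I)^a = 2.3176^2.386 = 7.4299
Uncorrected PET = 16 × 7.4299 = 118.878 mm
Correction = (N/12)(d/30) = (12.1/12)(31/30) = 1.0419
PET = 118.878 × 1.0419 = 123.859 mm/month

124 mm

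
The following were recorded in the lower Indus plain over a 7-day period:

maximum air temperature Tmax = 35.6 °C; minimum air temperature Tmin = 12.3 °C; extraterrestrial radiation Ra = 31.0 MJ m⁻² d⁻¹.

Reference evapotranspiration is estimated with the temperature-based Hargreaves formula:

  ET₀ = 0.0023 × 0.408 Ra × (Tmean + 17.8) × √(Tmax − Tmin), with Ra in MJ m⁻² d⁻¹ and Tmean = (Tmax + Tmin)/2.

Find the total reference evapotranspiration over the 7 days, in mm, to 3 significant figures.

41.0 mm

Tmean = (35.6 + 12.3)/2 = 23.95 °C
0.408 Ra = 0.408 × 31.0 = 12.6480 mm/d equivalent
ET₀ = 0.0023 × 12.6480 × (23.95 + 17.8) × √23.3 = 0.0023 × 12.6480 × 41.75 × 4.8270 = 5.8625 mm/d
Over 7 days: 5.8625 × 7 = 41.038 mm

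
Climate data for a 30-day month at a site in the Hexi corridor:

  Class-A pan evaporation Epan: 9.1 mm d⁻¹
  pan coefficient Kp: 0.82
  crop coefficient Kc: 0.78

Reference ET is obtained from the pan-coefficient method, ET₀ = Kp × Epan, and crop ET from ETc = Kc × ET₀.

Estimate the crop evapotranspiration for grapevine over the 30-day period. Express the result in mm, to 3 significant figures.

ET₀ = 0.82 × 9.1 = 7.4620 mm/d
ETc = Kc × ET₀ = 0.78 × 7.4620 = 5.8204 mm/d
Over 30 days: 5.8204 × 30 = 174.612 mm

175 mm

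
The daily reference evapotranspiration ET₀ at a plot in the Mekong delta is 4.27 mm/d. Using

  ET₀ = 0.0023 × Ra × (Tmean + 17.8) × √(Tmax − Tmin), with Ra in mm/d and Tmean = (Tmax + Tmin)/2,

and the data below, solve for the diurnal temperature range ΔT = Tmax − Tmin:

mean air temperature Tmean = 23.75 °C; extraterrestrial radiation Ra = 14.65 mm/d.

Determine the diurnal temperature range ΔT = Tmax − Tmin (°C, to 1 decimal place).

9.3 °C

√ΔT = ET₀ / [0.0023 × Ra × (Tmean+17.8)] = 4.27 / (0.0023 × 14.65 × 41.55) = 3.0499
ΔT = 3.0499² = 9.302 °C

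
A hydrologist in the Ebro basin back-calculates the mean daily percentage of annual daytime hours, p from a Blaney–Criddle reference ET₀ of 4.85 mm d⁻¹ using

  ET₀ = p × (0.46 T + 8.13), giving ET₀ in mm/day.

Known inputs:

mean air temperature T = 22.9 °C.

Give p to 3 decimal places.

p = ET₀ / (0.46 T + 8.13) = 4.85 / (0.46 × 22.9 + 8.13) = 4.85 / 18.664 = 0.2599

0.260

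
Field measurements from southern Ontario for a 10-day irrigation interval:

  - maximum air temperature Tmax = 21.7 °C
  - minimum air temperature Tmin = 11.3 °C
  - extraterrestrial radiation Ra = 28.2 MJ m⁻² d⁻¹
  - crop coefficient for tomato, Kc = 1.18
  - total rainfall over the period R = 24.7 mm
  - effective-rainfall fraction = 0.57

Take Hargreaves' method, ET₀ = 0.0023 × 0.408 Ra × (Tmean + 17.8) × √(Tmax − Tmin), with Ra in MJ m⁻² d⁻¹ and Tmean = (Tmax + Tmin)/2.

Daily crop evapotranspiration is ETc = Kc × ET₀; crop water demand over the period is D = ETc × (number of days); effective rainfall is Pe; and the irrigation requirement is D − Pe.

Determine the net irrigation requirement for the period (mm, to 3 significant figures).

Tmean = (21.7 + 11.3)/2 = 16.50 °C
0.408 Ra = 0.408 × 28.2 = 11.5056 mm/d equivalent
ET₀ = 0.0023 × 11.5056 × (16.50 + 17.8) × √10.4 = 0.0023 × 11.5056 × 34.30 × 3.2249 = 2.9272 mm/d
ETc = Kc × ET₀ = 1.18 × 2.9272 = 3.4541 mm/d
Crop demand D = ETc × 10 d = 3.4541 × 10 = 34.541 mm
Pe = 0.57 × 24.7 = 14.079 mm
D − Pe = 34.541 − 14.079 = 20.462 mm

20.5 mm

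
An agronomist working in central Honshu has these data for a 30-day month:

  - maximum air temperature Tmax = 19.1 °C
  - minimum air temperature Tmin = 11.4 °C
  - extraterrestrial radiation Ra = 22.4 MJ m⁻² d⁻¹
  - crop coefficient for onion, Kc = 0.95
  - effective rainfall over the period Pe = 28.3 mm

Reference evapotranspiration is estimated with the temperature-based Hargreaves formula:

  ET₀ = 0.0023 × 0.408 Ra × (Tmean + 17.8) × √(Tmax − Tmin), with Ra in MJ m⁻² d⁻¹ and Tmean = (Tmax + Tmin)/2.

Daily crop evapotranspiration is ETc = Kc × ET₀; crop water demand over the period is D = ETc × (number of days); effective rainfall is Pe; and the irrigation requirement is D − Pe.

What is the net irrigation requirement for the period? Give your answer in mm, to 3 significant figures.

Tmean = (19.1 + 11.4)/2 = 15.25 °C
0.408 Ra = 0.408 × 22.4 = 9.1392 mm/d equivalent
ET₀ = 0.0023 × 9.1392 × (15.25 + 17.8) × √7.7 = 0.0023 × 9.1392 × 33.05 × 2.7749 = 1.9278 mm/d
ETc = Kc × ET₀ = 0.95 × 1.9278 = 1.8314 mm/d
Crop demand D = ETc × 30 d = 1.8314 × 30 = 54.942 mm
D − Pe = 54.942 − 28.3 = 26.642 mm

26.6 mm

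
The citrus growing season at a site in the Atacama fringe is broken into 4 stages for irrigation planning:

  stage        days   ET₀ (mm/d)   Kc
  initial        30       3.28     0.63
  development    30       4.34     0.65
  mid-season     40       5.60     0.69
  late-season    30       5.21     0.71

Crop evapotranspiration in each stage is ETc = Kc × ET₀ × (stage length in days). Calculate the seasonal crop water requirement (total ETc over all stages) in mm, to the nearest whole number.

initial: 0.63 × 3.28 × 30 = 61.99 mm
development: 0.65 × 4.34 × 30 = 84.63 mm
mid-season: 0.69 × 5.60 × 40 = 154.56 mm
late-season: 0.71 × 5.21 × 30 = 110.97 mm
Seasonal total = 412.15 mm

412 mm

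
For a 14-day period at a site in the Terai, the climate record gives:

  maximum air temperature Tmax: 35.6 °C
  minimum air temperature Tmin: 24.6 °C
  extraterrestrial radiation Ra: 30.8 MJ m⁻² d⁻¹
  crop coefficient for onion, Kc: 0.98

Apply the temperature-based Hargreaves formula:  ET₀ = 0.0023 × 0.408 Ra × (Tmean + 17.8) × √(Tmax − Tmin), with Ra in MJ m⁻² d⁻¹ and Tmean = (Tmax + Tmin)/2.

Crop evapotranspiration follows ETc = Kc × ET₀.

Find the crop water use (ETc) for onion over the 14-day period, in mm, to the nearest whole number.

63 mm

Tmean = (35.6 + 24.6)/2 = 30.10 °C
0.408 Ra = 0.408 × 30.8 = 12.5664 mm/d equivalent
ET₀ = 0.0023 × 12.5664 × (30.10 + 17.8) × √11.0 = 0.0023 × 12.5664 × 47.90 × 3.3166 = 4.5916 mm/d
ETc = Kc × ET₀ = 0.98 × 4.5916 = 4.4998 mm/d
Over 14 days: 4.4998 × 14 = 62.997 mm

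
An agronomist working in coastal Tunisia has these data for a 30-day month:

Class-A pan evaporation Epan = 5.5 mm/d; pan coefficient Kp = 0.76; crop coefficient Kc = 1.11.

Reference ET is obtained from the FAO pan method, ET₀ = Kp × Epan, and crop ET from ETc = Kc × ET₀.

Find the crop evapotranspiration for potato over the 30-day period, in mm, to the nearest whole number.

ET₀ = 0.76 × 5.5 = 4.1800 mm/d
ETc = Kc × ET₀ = 1.11 × 4.1800 = 4.6398 mm/d
Over 30 days: 4.6398 × 30 = 139.194 mm

139 mm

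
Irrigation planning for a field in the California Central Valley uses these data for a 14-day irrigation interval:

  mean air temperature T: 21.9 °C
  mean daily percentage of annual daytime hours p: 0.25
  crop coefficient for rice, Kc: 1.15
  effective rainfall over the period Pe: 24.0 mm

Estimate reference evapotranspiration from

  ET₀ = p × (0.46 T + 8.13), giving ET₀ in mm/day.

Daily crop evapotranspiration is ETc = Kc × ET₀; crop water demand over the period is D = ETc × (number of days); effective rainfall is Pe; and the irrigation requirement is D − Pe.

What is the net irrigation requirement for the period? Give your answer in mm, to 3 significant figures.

ET₀ = 0.25 × (0.46 × 21.9 + 8.13) = 0.25 × 18.204 = 4.5510 mm/d
ETc = Kc × ET₀ = 1.15 × 4.5510 = 5.2337 mm/d
Crop demand D = ETc × 14 d = 5.2337 × 14 = 73.272 mm
D − Pe = 73.272 − 24.0 = 49.272 mm

49.3 mm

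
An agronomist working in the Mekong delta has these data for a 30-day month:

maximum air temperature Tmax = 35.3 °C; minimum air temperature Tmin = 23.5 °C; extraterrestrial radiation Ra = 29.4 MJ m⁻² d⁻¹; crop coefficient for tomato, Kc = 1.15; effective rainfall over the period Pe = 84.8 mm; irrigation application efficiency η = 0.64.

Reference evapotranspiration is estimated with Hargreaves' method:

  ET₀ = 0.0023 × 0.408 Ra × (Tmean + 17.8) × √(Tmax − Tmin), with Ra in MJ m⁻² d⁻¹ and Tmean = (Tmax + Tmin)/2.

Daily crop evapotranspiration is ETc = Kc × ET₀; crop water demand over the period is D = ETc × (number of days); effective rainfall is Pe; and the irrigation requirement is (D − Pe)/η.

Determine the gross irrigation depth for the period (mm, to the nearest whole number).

Tmean = (35.3 + 23.5)/2 = 29.40 °C
0.408 Ra = 0.408 × 29.4 = 11.9952 mm/d equivalent
ET₀ = 0.0023 × 11.9952 × (29.40 + 17.8) × √11.8 = 0.0023 × 11.9952 × 47.20 × 3.4351 = 4.4732 mm/d
ETc = Kc × ET₀ = 1.15 × 4.4732 = 5.1442 mm/d
Crop demand D = ETc × 30 d = 5.1442 × 30 = 154.326 mm
D − Pe = 154.326 − 84.8 = 69.526 mm
Gross irrigation = 69.526 / 0.64 = 108.634 mm

109 mm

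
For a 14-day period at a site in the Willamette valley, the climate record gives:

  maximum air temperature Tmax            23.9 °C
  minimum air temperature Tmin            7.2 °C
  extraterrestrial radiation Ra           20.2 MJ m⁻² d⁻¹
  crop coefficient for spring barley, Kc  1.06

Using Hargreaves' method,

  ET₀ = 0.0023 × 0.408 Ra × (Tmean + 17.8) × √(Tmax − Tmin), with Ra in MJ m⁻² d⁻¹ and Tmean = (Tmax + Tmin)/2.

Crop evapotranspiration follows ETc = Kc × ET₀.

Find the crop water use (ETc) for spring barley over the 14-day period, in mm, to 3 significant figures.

Tmean = (23.9 + 7.2)/2 = 15.55 °C
0.408 Ra = 0.408 × 20.2 = 8.2416 mm/d equivalent
ET₀ = 0.0023 × 8.2416 × (15.55 + 17.8) × √16.7 = 0.0023 × 8.2416 × 33.35 × 4.0866 = 2.5834 mm/d
ETc = Kc × ET₀ = 1.06 × 2.5834 = 2.7384 mm/d
Over 14 days: 2.7384 × 14 = 38.338 mm

38.3 mm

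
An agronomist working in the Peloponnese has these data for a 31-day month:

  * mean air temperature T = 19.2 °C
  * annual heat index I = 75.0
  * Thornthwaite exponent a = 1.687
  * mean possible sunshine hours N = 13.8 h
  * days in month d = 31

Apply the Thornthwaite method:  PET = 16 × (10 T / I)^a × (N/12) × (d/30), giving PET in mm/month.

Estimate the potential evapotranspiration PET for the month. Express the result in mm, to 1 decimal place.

10T/I = 10 × 19.2 / 75.0 = 2.5600
(10T/I)^a = 2.5600^1.687 = 4.8832
Uncorrected PET = 16 × 4.8832 = 78.131 mm
Correction = (N/12)(d/30) = (13.8/12)(31/30) = 1.1883
PET = 78.131 × 1.1883 = 92.843 mm/month

92.8 mm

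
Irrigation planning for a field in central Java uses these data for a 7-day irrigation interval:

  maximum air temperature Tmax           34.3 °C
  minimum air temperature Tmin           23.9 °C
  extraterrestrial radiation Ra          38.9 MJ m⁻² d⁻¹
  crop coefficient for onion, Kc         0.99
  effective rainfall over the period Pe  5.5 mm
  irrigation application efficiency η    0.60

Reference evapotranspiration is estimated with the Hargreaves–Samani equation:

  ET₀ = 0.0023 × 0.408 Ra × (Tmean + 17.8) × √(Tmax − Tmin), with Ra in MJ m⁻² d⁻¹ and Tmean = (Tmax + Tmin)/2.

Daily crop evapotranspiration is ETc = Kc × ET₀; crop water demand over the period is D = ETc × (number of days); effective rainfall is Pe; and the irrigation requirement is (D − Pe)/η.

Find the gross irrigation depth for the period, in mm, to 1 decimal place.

54.6 mm

Tmean = (34.3 + 23.9)/2 = 29.10 °C
0.408 Ra = 0.408 × 38.9 = 15.8712 mm/d equivalent
ET₀ = 0.0023 × 15.8712 × (29.10 + 17.8) × √10.4 = 0.0023 × 15.8712 × 46.90 × 3.2249 = 5.5211 mm/d
ETc = Kc × ET₀ = 0.99 × 5.5211 = 5.4659 mm/d
Crop demand D = ETc × 7 d = 5.4659 × 7 = 38.261 mm
D − Pe = 38.261 − 5.5 = 32.761 mm
Gross irrigation = 32.761 / 0.60 = 54.602 mm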